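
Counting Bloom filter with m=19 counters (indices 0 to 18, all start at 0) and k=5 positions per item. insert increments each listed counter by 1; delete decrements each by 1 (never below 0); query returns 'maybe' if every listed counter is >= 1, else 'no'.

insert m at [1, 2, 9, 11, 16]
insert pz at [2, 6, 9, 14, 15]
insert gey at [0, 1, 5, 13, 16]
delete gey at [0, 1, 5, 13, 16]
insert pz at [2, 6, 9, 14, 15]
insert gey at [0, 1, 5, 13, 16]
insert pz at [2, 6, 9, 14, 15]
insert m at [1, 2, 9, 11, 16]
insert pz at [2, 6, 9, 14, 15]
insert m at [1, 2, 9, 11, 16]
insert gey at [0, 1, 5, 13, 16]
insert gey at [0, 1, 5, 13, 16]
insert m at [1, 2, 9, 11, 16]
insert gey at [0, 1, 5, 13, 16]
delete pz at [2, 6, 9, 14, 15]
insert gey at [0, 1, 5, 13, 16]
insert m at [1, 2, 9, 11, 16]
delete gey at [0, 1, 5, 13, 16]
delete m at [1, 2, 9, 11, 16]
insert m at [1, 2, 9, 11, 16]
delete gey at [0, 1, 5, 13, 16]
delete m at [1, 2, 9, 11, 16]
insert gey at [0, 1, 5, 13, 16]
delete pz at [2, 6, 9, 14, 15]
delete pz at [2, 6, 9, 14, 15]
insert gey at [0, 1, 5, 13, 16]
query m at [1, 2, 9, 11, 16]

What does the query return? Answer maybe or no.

Step 1: insert m at [1, 2, 9, 11, 16] -> counters=[0,1,1,0,0,0,0,0,0,1,0,1,0,0,0,0,1,0,0]
Step 2: insert pz at [2, 6, 9, 14, 15] -> counters=[0,1,2,0,0,0,1,0,0,2,0,1,0,0,1,1,1,0,0]
Step 3: insert gey at [0, 1, 5, 13, 16] -> counters=[1,2,2,0,0,1,1,0,0,2,0,1,0,1,1,1,2,0,0]
Step 4: delete gey at [0, 1, 5, 13, 16] -> counters=[0,1,2,0,0,0,1,0,0,2,0,1,0,0,1,1,1,0,0]
Step 5: insert pz at [2, 6, 9, 14, 15] -> counters=[0,1,3,0,0,0,2,0,0,3,0,1,0,0,2,2,1,0,0]
Step 6: insert gey at [0, 1, 5, 13, 16] -> counters=[1,2,3,0,0,1,2,0,0,3,0,1,0,1,2,2,2,0,0]
Step 7: insert pz at [2, 6, 9, 14, 15] -> counters=[1,2,4,0,0,1,3,0,0,4,0,1,0,1,3,3,2,0,0]
Step 8: insert m at [1, 2, 9, 11, 16] -> counters=[1,3,5,0,0,1,3,0,0,5,0,2,0,1,3,3,3,0,0]
Step 9: insert pz at [2, 6, 9, 14, 15] -> counters=[1,3,6,0,0,1,4,0,0,6,0,2,0,1,4,4,3,0,0]
Step 10: insert m at [1, 2, 9, 11, 16] -> counters=[1,4,7,0,0,1,4,0,0,7,0,3,0,1,4,4,4,0,0]
Step 11: insert gey at [0, 1, 5, 13, 16] -> counters=[2,5,7,0,0,2,4,0,0,7,0,3,0,2,4,4,5,0,0]
Step 12: insert gey at [0, 1, 5, 13, 16] -> counters=[3,6,7,0,0,3,4,0,0,7,0,3,0,3,4,4,6,0,0]
Step 13: insert m at [1, 2, 9, 11, 16] -> counters=[3,7,8,0,0,3,4,0,0,8,0,4,0,3,4,4,7,0,0]
Step 14: insert gey at [0, 1, 5, 13, 16] -> counters=[4,8,8,0,0,4,4,0,0,8,0,4,0,4,4,4,8,0,0]
Step 15: delete pz at [2, 6, 9, 14, 15] -> counters=[4,8,7,0,0,4,3,0,0,7,0,4,0,4,3,3,8,0,0]
Step 16: insert gey at [0, 1, 5, 13, 16] -> counters=[5,9,7,0,0,5,3,0,0,7,0,4,0,5,3,3,9,0,0]
Step 17: insert m at [1, 2, 9, 11, 16] -> counters=[5,10,8,0,0,5,3,0,0,8,0,5,0,5,3,3,10,0,0]
Step 18: delete gey at [0, 1, 5, 13, 16] -> counters=[4,9,8,0,0,4,3,0,0,8,0,5,0,4,3,3,9,0,0]
Step 19: delete m at [1, 2, 9, 11, 16] -> counters=[4,8,7,0,0,4,3,0,0,7,0,4,0,4,3,3,8,0,0]
Step 20: insert m at [1, 2, 9, 11, 16] -> counters=[4,9,8,0,0,4,3,0,0,8,0,5,0,4,3,3,9,0,0]
Step 21: delete gey at [0, 1, 5, 13, 16] -> counters=[3,8,8,0,0,3,3,0,0,8,0,5,0,3,3,3,8,0,0]
Step 22: delete m at [1, 2, 9, 11, 16] -> counters=[3,7,7,0,0,3,3,0,0,7,0,4,0,3,3,3,7,0,0]
Step 23: insert gey at [0, 1, 5, 13, 16] -> counters=[4,8,7,0,0,4,3,0,0,7,0,4,0,4,3,3,8,0,0]
Step 24: delete pz at [2, 6, 9, 14, 15] -> counters=[4,8,6,0,0,4,2,0,0,6,0,4,0,4,2,2,8,0,0]
Step 25: delete pz at [2, 6, 9, 14, 15] -> counters=[4,8,5,0,0,4,1,0,0,5,0,4,0,4,1,1,8,0,0]
Step 26: insert gey at [0, 1, 5, 13, 16] -> counters=[5,9,5,0,0,5,1,0,0,5,0,4,0,5,1,1,9,0,0]
Query m: check counters[1]=9 counters[2]=5 counters[9]=5 counters[11]=4 counters[16]=9 -> maybe

Answer: maybe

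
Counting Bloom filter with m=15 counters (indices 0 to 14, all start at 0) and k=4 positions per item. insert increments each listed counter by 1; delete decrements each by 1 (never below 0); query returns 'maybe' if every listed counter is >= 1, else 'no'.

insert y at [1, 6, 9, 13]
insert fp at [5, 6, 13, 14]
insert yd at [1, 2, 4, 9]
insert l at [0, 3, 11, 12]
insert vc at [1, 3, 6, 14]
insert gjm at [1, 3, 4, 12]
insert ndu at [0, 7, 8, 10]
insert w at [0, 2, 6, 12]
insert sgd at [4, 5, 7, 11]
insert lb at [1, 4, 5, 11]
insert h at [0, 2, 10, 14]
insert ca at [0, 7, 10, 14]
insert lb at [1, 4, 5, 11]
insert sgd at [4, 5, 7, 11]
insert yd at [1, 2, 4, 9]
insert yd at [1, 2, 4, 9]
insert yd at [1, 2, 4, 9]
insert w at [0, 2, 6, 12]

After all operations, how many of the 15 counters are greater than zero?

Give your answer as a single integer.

Answer: 15

Derivation:
Step 1: insert y at [1, 6, 9, 13] -> counters=[0,1,0,0,0,0,1,0,0,1,0,0,0,1,0]
Step 2: insert fp at [5, 6, 13, 14] -> counters=[0,1,0,0,0,1,2,0,0,1,0,0,0,2,1]
Step 3: insert yd at [1, 2, 4, 9] -> counters=[0,2,1,0,1,1,2,0,0,2,0,0,0,2,1]
Step 4: insert l at [0, 3, 11, 12] -> counters=[1,2,1,1,1,1,2,0,0,2,0,1,1,2,1]
Step 5: insert vc at [1, 3, 6, 14] -> counters=[1,3,1,2,1,1,3,0,0,2,0,1,1,2,2]
Step 6: insert gjm at [1, 3, 4, 12] -> counters=[1,4,1,3,2,1,3,0,0,2,0,1,2,2,2]
Step 7: insert ndu at [0, 7, 8, 10] -> counters=[2,4,1,3,2,1,3,1,1,2,1,1,2,2,2]
Step 8: insert w at [0, 2, 6, 12] -> counters=[3,4,2,3,2,1,4,1,1,2,1,1,3,2,2]
Step 9: insert sgd at [4, 5, 7, 11] -> counters=[3,4,2,3,3,2,4,2,1,2,1,2,3,2,2]
Step 10: insert lb at [1, 4, 5, 11] -> counters=[3,5,2,3,4,3,4,2,1,2,1,3,3,2,2]
Step 11: insert h at [0, 2, 10, 14] -> counters=[4,5,3,3,4,3,4,2,1,2,2,3,3,2,3]
Step 12: insert ca at [0, 7, 10, 14] -> counters=[5,5,3,3,4,3,4,3,1,2,3,3,3,2,4]
Step 13: insert lb at [1, 4, 5, 11] -> counters=[5,6,3,3,5,4,4,3,1,2,3,4,3,2,4]
Step 14: insert sgd at [4, 5, 7, 11] -> counters=[5,6,3,3,6,5,4,4,1,2,3,5,3,2,4]
Step 15: insert yd at [1, 2, 4, 9] -> counters=[5,7,4,3,7,5,4,4,1,3,3,5,3,2,4]
Step 16: insert yd at [1, 2, 4, 9] -> counters=[5,8,5,3,8,5,4,4,1,4,3,5,3,2,4]
Step 17: insert yd at [1, 2, 4, 9] -> counters=[5,9,6,3,9,5,4,4,1,5,3,5,3,2,4]
Step 18: insert w at [0, 2, 6, 12] -> counters=[6,9,7,3,9,5,5,4,1,5,3,5,4,2,4]
Final counters=[6,9,7,3,9,5,5,4,1,5,3,5,4,2,4] -> 15 nonzero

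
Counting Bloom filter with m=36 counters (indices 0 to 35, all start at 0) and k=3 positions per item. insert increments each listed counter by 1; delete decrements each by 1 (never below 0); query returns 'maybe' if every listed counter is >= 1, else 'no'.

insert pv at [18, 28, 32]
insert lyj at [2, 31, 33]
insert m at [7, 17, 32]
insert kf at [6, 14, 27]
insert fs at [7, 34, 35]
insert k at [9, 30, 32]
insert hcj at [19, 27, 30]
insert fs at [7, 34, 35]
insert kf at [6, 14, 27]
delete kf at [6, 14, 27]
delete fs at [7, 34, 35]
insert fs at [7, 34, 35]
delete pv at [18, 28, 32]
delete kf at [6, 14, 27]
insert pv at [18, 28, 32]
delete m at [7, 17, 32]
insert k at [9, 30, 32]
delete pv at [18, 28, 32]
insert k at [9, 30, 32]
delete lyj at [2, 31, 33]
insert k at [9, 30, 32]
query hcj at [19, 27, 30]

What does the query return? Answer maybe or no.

Answer: maybe

Derivation:
Step 1: insert pv at [18, 28, 32] -> counters=[0,0,0,0,0,0,0,0,0,0,0,0,0,0,0,0,0,0,1,0,0,0,0,0,0,0,0,0,1,0,0,0,1,0,0,0]
Step 2: insert lyj at [2, 31, 33] -> counters=[0,0,1,0,0,0,0,0,0,0,0,0,0,0,0,0,0,0,1,0,0,0,0,0,0,0,0,0,1,0,0,1,1,1,0,0]
Step 3: insert m at [7, 17, 32] -> counters=[0,0,1,0,0,0,0,1,0,0,0,0,0,0,0,0,0,1,1,0,0,0,0,0,0,0,0,0,1,0,0,1,2,1,0,0]
Step 4: insert kf at [6, 14, 27] -> counters=[0,0,1,0,0,0,1,1,0,0,0,0,0,0,1,0,0,1,1,0,0,0,0,0,0,0,0,1,1,0,0,1,2,1,0,0]
Step 5: insert fs at [7, 34, 35] -> counters=[0,0,1,0,0,0,1,2,0,0,0,0,0,0,1,0,0,1,1,0,0,0,0,0,0,0,0,1,1,0,0,1,2,1,1,1]
Step 6: insert k at [9, 30, 32] -> counters=[0,0,1,0,0,0,1,2,0,1,0,0,0,0,1,0,0,1,1,0,0,0,0,0,0,0,0,1,1,0,1,1,3,1,1,1]
Step 7: insert hcj at [19, 27, 30] -> counters=[0,0,1,0,0,0,1,2,0,1,0,0,0,0,1,0,0,1,1,1,0,0,0,0,0,0,0,2,1,0,2,1,3,1,1,1]
Step 8: insert fs at [7, 34, 35] -> counters=[0,0,1,0,0,0,1,3,0,1,0,0,0,0,1,0,0,1,1,1,0,0,0,0,0,0,0,2,1,0,2,1,3,1,2,2]
Step 9: insert kf at [6, 14, 27] -> counters=[0,0,1,0,0,0,2,3,0,1,0,0,0,0,2,0,0,1,1,1,0,0,0,0,0,0,0,3,1,0,2,1,3,1,2,2]
Step 10: delete kf at [6, 14, 27] -> counters=[0,0,1,0,0,0,1,3,0,1,0,0,0,0,1,0,0,1,1,1,0,0,0,0,0,0,0,2,1,0,2,1,3,1,2,2]
Step 11: delete fs at [7, 34, 35] -> counters=[0,0,1,0,0,0,1,2,0,1,0,0,0,0,1,0,0,1,1,1,0,0,0,0,0,0,0,2,1,0,2,1,3,1,1,1]
Step 12: insert fs at [7, 34, 35] -> counters=[0,0,1,0,0,0,1,3,0,1,0,0,0,0,1,0,0,1,1,1,0,0,0,0,0,0,0,2,1,0,2,1,3,1,2,2]
Step 13: delete pv at [18, 28, 32] -> counters=[0,0,1,0,0,0,1,3,0,1,0,0,0,0,1,0,0,1,0,1,0,0,0,0,0,0,0,2,0,0,2,1,2,1,2,2]
Step 14: delete kf at [6, 14, 27] -> counters=[0,0,1,0,0,0,0,3,0,1,0,0,0,0,0,0,0,1,0,1,0,0,0,0,0,0,0,1,0,0,2,1,2,1,2,2]
Step 15: insert pv at [18, 28, 32] -> counters=[0,0,1,0,0,0,0,3,0,1,0,0,0,0,0,0,0,1,1,1,0,0,0,0,0,0,0,1,1,0,2,1,3,1,2,2]
Step 16: delete m at [7, 17, 32] -> counters=[0,0,1,0,0,0,0,2,0,1,0,0,0,0,0,0,0,0,1,1,0,0,0,0,0,0,0,1,1,0,2,1,2,1,2,2]
Step 17: insert k at [9, 30, 32] -> counters=[0,0,1,0,0,0,0,2,0,2,0,0,0,0,0,0,0,0,1,1,0,0,0,0,0,0,0,1,1,0,3,1,3,1,2,2]
Step 18: delete pv at [18, 28, 32] -> counters=[0,0,1,0,0,0,0,2,0,2,0,0,0,0,0,0,0,0,0,1,0,0,0,0,0,0,0,1,0,0,3,1,2,1,2,2]
Step 19: insert k at [9, 30, 32] -> counters=[0,0,1,0,0,0,0,2,0,3,0,0,0,0,0,0,0,0,0,1,0,0,0,0,0,0,0,1,0,0,4,1,3,1,2,2]
Step 20: delete lyj at [2, 31, 33] -> counters=[0,0,0,0,0,0,0,2,0,3,0,0,0,0,0,0,0,0,0,1,0,0,0,0,0,0,0,1,0,0,4,0,3,0,2,2]
Step 21: insert k at [9, 30, 32] -> counters=[0,0,0,0,0,0,0,2,0,4,0,0,0,0,0,0,0,0,0,1,0,0,0,0,0,0,0,1,0,0,5,0,4,0,2,2]
Query hcj: check counters[19]=1 counters[27]=1 counters[30]=5 -> maybe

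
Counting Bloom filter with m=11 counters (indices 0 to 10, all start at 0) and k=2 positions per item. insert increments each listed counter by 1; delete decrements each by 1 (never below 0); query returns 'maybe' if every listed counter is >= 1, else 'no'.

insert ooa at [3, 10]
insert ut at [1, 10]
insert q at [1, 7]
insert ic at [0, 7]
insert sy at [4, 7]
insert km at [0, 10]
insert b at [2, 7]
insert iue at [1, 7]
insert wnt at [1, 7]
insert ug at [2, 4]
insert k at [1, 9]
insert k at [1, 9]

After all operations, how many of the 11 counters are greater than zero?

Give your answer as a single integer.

Step 1: insert ooa at [3, 10] -> counters=[0,0,0,1,0,0,0,0,0,0,1]
Step 2: insert ut at [1, 10] -> counters=[0,1,0,1,0,0,0,0,0,0,2]
Step 3: insert q at [1, 7] -> counters=[0,2,0,1,0,0,0,1,0,0,2]
Step 4: insert ic at [0, 7] -> counters=[1,2,0,1,0,0,0,2,0,0,2]
Step 5: insert sy at [4, 7] -> counters=[1,2,0,1,1,0,0,3,0,0,2]
Step 6: insert km at [0, 10] -> counters=[2,2,0,1,1,0,0,3,0,0,3]
Step 7: insert b at [2, 7] -> counters=[2,2,1,1,1,0,0,4,0,0,3]
Step 8: insert iue at [1, 7] -> counters=[2,3,1,1,1,0,0,5,0,0,3]
Step 9: insert wnt at [1, 7] -> counters=[2,4,1,1,1,0,0,6,0,0,3]
Step 10: insert ug at [2, 4] -> counters=[2,4,2,1,2,0,0,6,0,0,3]
Step 11: insert k at [1, 9] -> counters=[2,5,2,1,2,0,0,6,0,1,3]
Step 12: insert k at [1, 9] -> counters=[2,6,2,1,2,0,0,6,0,2,3]
Final counters=[2,6,2,1,2,0,0,6,0,2,3] -> 8 nonzero

Answer: 8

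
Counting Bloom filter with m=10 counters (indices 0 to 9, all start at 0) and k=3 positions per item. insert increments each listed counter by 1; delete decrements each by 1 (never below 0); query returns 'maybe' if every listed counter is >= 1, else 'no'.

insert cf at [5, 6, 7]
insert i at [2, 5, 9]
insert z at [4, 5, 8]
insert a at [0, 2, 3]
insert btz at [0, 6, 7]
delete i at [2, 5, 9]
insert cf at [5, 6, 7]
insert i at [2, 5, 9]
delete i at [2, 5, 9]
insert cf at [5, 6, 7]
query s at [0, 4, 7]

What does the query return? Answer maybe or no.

Step 1: insert cf at [5, 6, 7] -> counters=[0,0,0,0,0,1,1,1,0,0]
Step 2: insert i at [2, 5, 9] -> counters=[0,0,1,0,0,2,1,1,0,1]
Step 3: insert z at [4, 5, 8] -> counters=[0,0,1,0,1,3,1,1,1,1]
Step 4: insert a at [0, 2, 3] -> counters=[1,0,2,1,1,3,1,1,1,1]
Step 5: insert btz at [0, 6, 7] -> counters=[2,0,2,1,1,3,2,2,1,1]
Step 6: delete i at [2, 5, 9] -> counters=[2,0,1,1,1,2,2,2,1,0]
Step 7: insert cf at [5, 6, 7] -> counters=[2,0,1,1,1,3,3,3,1,0]
Step 8: insert i at [2, 5, 9] -> counters=[2,0,2,1,1,4,3,3,1,1]
Step 9: delete i at [2, 5, 9] -> counters=[2,0,1,1,1,3,3,3,1,0]
Step 10: insert cf at [5, 6, 7] -> counters=[2,0,1,1,1,4,4,4,1,0]
Query s: check counters[0]=2 counters[4]=1 counters[7]=4 -> maybe

Answer: maybe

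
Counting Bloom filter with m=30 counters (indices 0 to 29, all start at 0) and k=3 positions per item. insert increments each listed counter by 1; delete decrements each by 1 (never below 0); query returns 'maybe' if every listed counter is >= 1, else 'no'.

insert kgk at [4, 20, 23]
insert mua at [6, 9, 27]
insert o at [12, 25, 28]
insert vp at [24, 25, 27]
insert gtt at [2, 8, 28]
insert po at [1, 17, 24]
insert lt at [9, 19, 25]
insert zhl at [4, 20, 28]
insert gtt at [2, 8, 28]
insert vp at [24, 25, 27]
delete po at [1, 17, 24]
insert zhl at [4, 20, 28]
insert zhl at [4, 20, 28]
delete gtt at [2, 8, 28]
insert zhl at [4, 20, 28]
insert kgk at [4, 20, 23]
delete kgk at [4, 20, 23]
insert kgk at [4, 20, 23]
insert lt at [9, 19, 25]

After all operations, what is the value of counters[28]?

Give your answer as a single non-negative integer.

Step 1: insert kgk at [4, 20, 23] -> counters=[0,0,0,0,1,0,0,0,0,0,0,0,0,0,0,0,0,0,0,0,1,0,0,1,0,0,0,0,0,0]
Step 2: insert mua at [6, 9, 27] -> counters=[0,0,0,0,1,0,1,0,0,1,0,0,0,0,0,0,0,0,0,0,1,0,0,1,0,0,0,1,0,0]
Step 3: insert o at [12, 25, 28] -> counters=[0,0,0,0,1,0,1,0,0,1,0,0,1,0,0,0,0,0,0,0,1,0,0,1,0,1,0,1,1,0]
Step 4: insert vp at [24, 25, 27] -> counters=[0,0,0,0,1,0,1,0,0,1,0,0,1,0,0,0,0,0,0,0,1,0,0,1,1,2,0,2,1,0]
Step 5: insert gtt at [2, 8, 28] -> counters=[0,0,1,0,1,0,1,0,1,1,0,0,1,0,0,0,0,0,0,0,1,0,0,1,1,2,0,2,2,0]
Step 6: insert po at [1, 17, 24] -> counters=[0,1,1,0,1,0,1,0,1,1,0,0,1,0,0,0,0,1,0,0,1,0,0,1,2,2,0,2,2,0]
Step 7: insert lt at [9, 19, 25] -> counters=[0,1,1,0,1,0,1,0,1,2,0,0,1,0,0,0,0,1,0,1,1,0,0,1,2,3,0,2,2,0]
Step 8: insert zhl at [4, 20, 28] -> counters=[0,1,1,0,2,0,1,0,1,2,0,0,1,0,0,0,0,1,0,1,2,0,0,1,2,3,0,2,3,0]
Step 9: insert gtt at [2, 8, 28] -> counters=[0,1,2,0,2,0,1,0,2,2,0,0,1,0,0,0,0,1,0,1,2,0,0,1,2,3,0,2,4,0]
Step 10: insert vp at [24, 25, 27] -> counters=[0,1,2,0,2,0,1,0,2,2,0,0,1,0,0,0,0,1,0,1,2,0,0,1,3,4,0,3,4,0]
Step 11: delete po at [1, 17, 24] -> counters=[0,0,2,0,2,0,1,0,2,2,0,0,1,0,0,0,0,0,0,1,2,0,0,1,2,4,0,3,4,0]
Step 12: insert zhl at [4, 20, 28] -> counters=[0,0,2,0,3,0,1,0,2,2,0,0,1,0,0,0,0,0,0,1,3,0,0,1,2,4,0,3,5,0]
Step 13: insert zhl at [4, 20, 28] -> counters=[0,0,2,0,4,0,1,0,2,2,0,0,1,0,0,0,0,0,0,1,4,0,0,1,2,4,0,3,6,0]
Step 14: delete gtt at [2, 8, 28] -> counters=[0,0,1,0,4,0,1,0,1,2,0,0,1,0,0,0,0,0,0,1,4,0,0,1,2,4,0,3,5,0]
Step 15: insert zhl at [4, 20, 28] -> counters=[0,0,1,0,5,0,1,0,1,2,0,0,1,0,0,0,0,0,0,1,5,0,0,1,2,4,0,3,6,0]
Step 16: insert kgk at [4, 20, 23] -> counters=[0,0,1,0,6,0,1,0,1,2,0,0,1,0,0,0,0,0,0,1,6,0,0,2,2,4,0,3,6,0]
Step 17: delete kgk at [4, 20, 23] -> counters=[0,0,1,0,5,0,1,0,1,2,0,0,1,0,0,0,0,0,0,1,5,0,0,1,2,4,0,3,6,0]
Step 18: insert kgk at [4, 20, 23] -> counters=[0,0,1,0,6,0,1,0,1,2,0,0,1,0,0,0,0,0,0,1,6,0,0,2,2,4,0,3,6,0]
Step 19: insert lt at [9, 19, 25] -> counters=[0,0,1,0,6,0,1,0,1,3,0,0,1,0,0,0,0,0,0,2,6,0,0,2,2,5,0,3,6,0]
Final counters=[0,0,1,0,6,0,1,0,1,3,0,0,1,0,0,0,0,0,0,2,6,0,0,2,2,5,0,3,6,0] -> counters[28]=6

Answer: 6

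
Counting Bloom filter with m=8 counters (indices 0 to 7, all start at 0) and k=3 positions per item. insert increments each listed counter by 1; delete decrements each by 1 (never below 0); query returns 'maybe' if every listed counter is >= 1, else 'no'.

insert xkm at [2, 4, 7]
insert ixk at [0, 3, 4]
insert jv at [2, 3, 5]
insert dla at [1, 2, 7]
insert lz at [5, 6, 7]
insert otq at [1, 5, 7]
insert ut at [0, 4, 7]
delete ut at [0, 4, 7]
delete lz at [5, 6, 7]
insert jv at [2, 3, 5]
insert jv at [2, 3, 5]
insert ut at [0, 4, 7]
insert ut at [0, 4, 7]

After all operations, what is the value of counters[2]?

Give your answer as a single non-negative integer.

Answer: 5

Derivation:
Step 1: insert xkm at [2, 4, 7] -> counters=[0,0,1,0,1,0,0,1]
Step 2: insert ixk at [0, 3, 4] -> counters=[1,0,1,1,2,0,0,1]
Step 3: insert jv at [2, 3, 5] -> counters=[1,0,2,2,2,1,0,1]
Step 4: insert dla at [1, 2, 7] -> counters=[1,1,3,2,2,1,0,2]
Step 5: insert lz at [5, 6, 7] -> counters=[1,1,3,2,2,2,1,3]
Step 6: insert otq at [1, 5, 7] -> counters=[1,2,3,2,2,3,1,4]
Step 7: insert ut at [0, 4, 7] -> counters=[2,2,3,2,3,3,1,5]
Step 8: delete ut at [0, 4, 7] -> counters=[1,2,3,2,2,3,1,4]
Step 9: delete lz at [5, 6, 7] -> counters=[1,2,3,2,2,2,0,3]
Step 10: insert jv at [2, 3, 5] -> counters=[1,2,4,3,2,3,0,3]
Step 11: insert jv at [2, 3, 5] -> counters=[1,2,5,4,2,4,0,3]
Step 12: insert ut at [0, 4, 7] -> counters=[2,2,5,4,3,4,0,4]
Step 13: insert ut at [0, 4, 7] -> counters=[3,2,5,4,4,4,0,5]
Final counters=[3,2,5,4,4,4,0,5] -> counters[2]=5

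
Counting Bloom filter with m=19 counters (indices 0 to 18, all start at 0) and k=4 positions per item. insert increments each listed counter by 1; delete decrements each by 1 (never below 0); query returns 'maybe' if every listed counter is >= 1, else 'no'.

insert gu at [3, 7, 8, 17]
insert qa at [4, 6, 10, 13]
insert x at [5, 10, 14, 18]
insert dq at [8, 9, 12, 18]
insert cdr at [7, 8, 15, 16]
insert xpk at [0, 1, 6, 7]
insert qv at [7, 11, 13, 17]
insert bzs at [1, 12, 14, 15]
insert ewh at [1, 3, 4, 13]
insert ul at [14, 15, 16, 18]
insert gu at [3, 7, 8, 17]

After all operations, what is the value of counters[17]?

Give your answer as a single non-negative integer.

Step 1: insert gu at [3, 7, 8, 17] -> counters=[0,0,0,1,0,0,0,1,1,0,0,0,0,0,0,0,0,1,0]
Step 2: insert qa at [4, 6, 10, 13] -> counters=[0,0,0,1,1,0,1,1,1,0,1,0,0,1,0,0,0,1,0]
Step 3: insert x at [5, 10, 14, 18] -> counters=[0,0,0,1,1,1,1,1,1,0,2,0,0,1,1,0,0,1,1]
Step 4: insert dq at [8, 9, 12, 18] -> counters=[0,0,0,1,1,1,1,1,2,1,2,0,1,1,1,0,0,1,2]
Step 5: insert cdr at [7, 8, 15, 16] -> counters=[0,0,0,1,1,1,1,2,3,1,2,0,1,1,1,1,1,1,2]
Step 6: insert xpk at [0, 1, 6, 7] -> counters=[1,1,0,1,1,1,2,3,3,1,2,0,1,1,1,1,1,1,2]
Step 7: insert qv at [7, 11, 13, 17] -> counters=[1,1,0,1,1,1,2,4,3,1,2,1,1,2,1,1,1,2,2]
Step 8: insert bzs at [1, 12, 14, 15] -> counters=[1,2,0,1,1,1,2,4,3,1,2,1,2,2,2,2,1,2,2]
Step 9: insert ewh at [1, 3, 4, 13] -> counters=[1,3,0,2,2,1,2,4,3,1,2,1,2,3,2,2,1,2,2]
Step 10: insert ul at [14, 15, 16, 18] -> counters=[1,3,0,2,2,1,2,4,3,1,2,1,2,3,3,3,2,2,3]
Step 11: insert gu at [3, 7, 8, 17] -> counters=[1,3,0,3,2,1,2,5,4,1,2,1,2,3,3,3,2,3,3]
Final counters=[1,3,0,3,2,1,2,5,4,1,2,1,2,3,3,3,2,3,3] -> counters[17]=3

Answer: 3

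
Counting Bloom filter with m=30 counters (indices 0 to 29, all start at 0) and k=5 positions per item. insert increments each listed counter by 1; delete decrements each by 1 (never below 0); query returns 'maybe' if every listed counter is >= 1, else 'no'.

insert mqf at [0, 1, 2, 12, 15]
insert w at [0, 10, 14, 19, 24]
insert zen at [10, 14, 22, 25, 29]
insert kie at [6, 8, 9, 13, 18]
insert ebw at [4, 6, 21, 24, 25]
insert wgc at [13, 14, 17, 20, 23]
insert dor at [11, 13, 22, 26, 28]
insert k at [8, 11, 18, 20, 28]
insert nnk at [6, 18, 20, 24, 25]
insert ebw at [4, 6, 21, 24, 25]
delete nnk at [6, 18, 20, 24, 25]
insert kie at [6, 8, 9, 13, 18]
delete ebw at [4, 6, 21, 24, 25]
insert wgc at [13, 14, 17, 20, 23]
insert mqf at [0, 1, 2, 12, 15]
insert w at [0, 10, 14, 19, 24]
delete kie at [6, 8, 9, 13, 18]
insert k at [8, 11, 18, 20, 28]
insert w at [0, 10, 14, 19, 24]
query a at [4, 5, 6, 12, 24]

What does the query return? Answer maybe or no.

Answer: no

Derivation:
Step 1: insert mqf at [0, 1, 2, 12, 15] -> counters=[1,1,1,0,0,0,0,0,0,0,0,0,1,0,0,1,0,0,0,0,0,0,0,0,0,0,0,0,0,0]
Step 2: insert w at [0, 10, 14, 19, 24] -> counters=[2,1,1,0,0,0,0,0,0,0,1,0,1,0,1,1,0,0,0,1,0,0,0,0,1,0,0,0,0,0]
Step 3: insert zen at [10, 14, 22, 25, 29] -> counters=[2,1,1,0,0,0,0,0,0,0,2,0,1,0,2,1,0,0,0,1,0,0,1,0,1,1,0,0,0,1]
Step 4: insert kie at [6, 8, 9, 13, 18] -> counters=[2,1,1,0,0,0,1,0,1,1,2,0,1,1,2,1,0,0,1,1,0,0,1,0,1,1,0,0,0,1]
Step 5: insert ebw at [4, 6, 21, 24, 25] -> counters=[2,1,1,0,1,0,2,0,1,1,2,0,1,1,2,1,0,0,1,1,0,1,1,0,2,2,0,0,0,1]
Step 6: insert wgc at [13, 14, 17, 20, 23] -> counters=[2,1,1,0,1,0,2,0,1,1,2,0,1,2,3,1,0,1,1,1,1,1,1,1,2,2,0,0,0,1]
Step 7: insert dor at [11, 13, 22, 26, 28] -> counters=[2,1,1,0,1,0,2,0,1,1,2,1,1,3,3,1,0,1,1,1,1,1,2,1,2,2,1,0,1,1]
Step 8: insert k at [8, 11, 18, 20, 28] -> counters=[2,1,1,0,1,0,2,0,2,1,2,2,1,3,3,1,0,1,2,1,2,1,2,1,2,2,1,0,2,1]
Step 9: insert nnk at [6, 18, 20, 24, 25] -> counters=[2,1,1,0,1,0,3,0,2,1,2,2,1,3,3,1,0,1,3,1,3,1,2,1,3,3,1,0,2,1]
Step 10: insert ebw at [4, 6, 21, 24, 25] -> counters=[2,1,1,0,2,0,4,0,2,1,2,2,1,3,3,1,0,1,3,1,3,2,2,1,4,4,1,0,2,1]
Step 11: delete nnk at [6, 18, 20, 24, 25] -> counters=[2,1,1,0,2,0,3,0,2,1,2,2,1,3,3,1,0,1,2,1,2,2,2,1,3,3,1,0,2,1]
Step 12: insert kie at [6, 8, 9, 13, 18] -> counters=[2,1,1,0,2,0,4,0,3,2,2,2,1,4,3,1,0,1,3,1,2,2,2,1,3,3,1,0,2,1]
Step 13: delete ebw at [4, 6, 21, 24, 25] -> counters=[2,1,1,0,1,0,3,0,3,2,2,2,1,4,3,1,0,1,3,1,2,1,2,1,2,2,1,0,2,1]
Step 14: insert wgc at [13, 14, 17, 20, 23] -> counters=[2,1,1,0,1,0,3,0,3,2,2,2,1,5,4,1,0,2,3,1,3,1,2,2,2,2,1,0,2,1]
Step 15: insert mqf at [0, 1, 2, 12, 15] -> counters=[3,2,2,0,1,0,3,0,3,2,2,2,2,5,4,2,0,2,3,1,3,1,2,2,2,2,1,0,2,1]
Step 16: insert w at [0, 10, 14, 19, 24] -> counters=[4,2,2,0,1,0,3,0,3,2,3,2,2,5,5,2,0,2,3,2,3,1,2,2,3,2,1,0,2,1]
Step 17: delete kie at [6, 8, 9, 13, 18] -> counters=[4,2,2,0,1,0,2,0,2,1,3,2,2,4,5,2,0,2,2,2,3,1,2,2,3,2,1,0,2,1]
Step 18: insert k at [8, 11, 18, 20, 28] -> counters=[4,2,2,0,1,0,2,0,3,1,3,3,2,4,5,2,0,2,3,2,4,1,2,2,3,2,1,0,3,1]
Step 19: insert w at [0, 10, 14, 19, 24] -> counters=[5,2,2,0,1,0,2,0,3,1,4,3,2,4,6,2,0,2,3,3,4,1,2,2,4,2,1,0,3,1]
Query a: check counters[4]=1 counters[5]=0 counters[6]=2 counters[12]=2 counters[24]=4 -> no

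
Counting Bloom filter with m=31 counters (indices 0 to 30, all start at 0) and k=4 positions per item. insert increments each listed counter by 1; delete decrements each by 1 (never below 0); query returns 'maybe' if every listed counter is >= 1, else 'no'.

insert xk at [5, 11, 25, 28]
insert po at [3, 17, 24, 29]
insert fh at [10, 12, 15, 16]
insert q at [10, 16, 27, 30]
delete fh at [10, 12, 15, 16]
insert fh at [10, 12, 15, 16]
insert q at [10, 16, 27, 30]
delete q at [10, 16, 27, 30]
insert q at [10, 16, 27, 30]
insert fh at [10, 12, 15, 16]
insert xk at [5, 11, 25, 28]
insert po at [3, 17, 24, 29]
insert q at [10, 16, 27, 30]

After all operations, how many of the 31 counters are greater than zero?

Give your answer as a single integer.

Step 1: insert xk at [5, 11, 25, 28] -> counters=[0,0,0,0,0,1,0,0,0,0,0,1,0,0,0,0,0,0,0,0,0,0,0,0,0,1,0,0,1,0,0]
Step 2: insert po at [3, 17, 24, 29] -> counters=[0,0,0,1,0,1,0,0,0,0,0,1,0,0,0,0,0,1,0,0,0,0,0,0,1,1,0,0,1,1,0]
Step 3: insert fh at [10, 12, 15, 16] -> counters=[0,0,0,1,0,1,0,0,0,0,1,1,1,0,0,1,1,1,0,0,0,0,0,0,1,1,0,0,1,1,0]
Step 4: insert q at [10, 16, 27, 30] -> counters=[0,0,0,1,0,1,0,0,0,0,2,1,1,0,0,1,2,1,0,0,0,0,0,0,1,1,0,1,1,1,1]
Step 5: delete fh at [10, 12, 15, 16] -> counters=[0,0,0,1,0,1,0,0,0,0,1,1,0,0,0,0,1,1,0,0,0,0,0,0,1,1,0,1,1,1,1]
Step 6: insert fh at [10, 12, 15, 16] -> counters=[0,0,0,1,0,1,0,0,0,0,2,1,1,0,0,1,2,1,0,0,0,0,0,0,1,1,0,1,1,1,1]
Step 7: insert q at [10, 16, 27, 30] -> counters=[0,0,0,1,0,1,0,0,0,0,3,1,1,0,0,1,3,1,0,0,0,0,0,0,1,1,0,2,1,1,2]
Step 8: delete q at [10, 16, 27, 30] -> counters=[0,0,0,1,0,1,0,0,0,0,2,1,1,0,0,1,2,1,0,0,0,0,0,0,1,1,0,1,1,1,1]
Step 9: insert q at [10, 16, 27, 30] -> counters=[0,0,0,1,0,1,0,0,0,0,3,1,1,0,0,1,3,1,0,0,0,0,0,0,1,1,0,2,1,1,2]
Step 10: insert fh at [10, 12, 15, 16] -> counters=[0,0,0,1,0,1,0,0,0,0,4,1,2,0,0,2,4,1,0,0,0,0,0,0,1,1,0,2,1,1,2]
Step 11: insert xk at [5, 11, 25, 28] -> counters=[0,0,0,1,0,2,0,0,0,0,4,2,2,0,0,2,4,1,0,0,0,0,0,0,1,2,0,2,2,1,2]
Step 12: insert po at [3, 17, 24, 29] -> counters=[0,0,0,2,0,2,0,0,0,0,4,2,2,0,0,2,4,2,0,0,0,0,0,0,2,2,0,2,2,2,2]
Step 13: insert q at [10, 16, 27, 30] -> counters=[0,0,0,2,0,2,0,0,0,0,5,2,2,0,0,2,5,2,0,0,0,0,0,0,2,2,0,3,2,2,3]
Final counters=[0,0,0,2,0,2,0,0,0,0,5,2,2,0,0,2,5,2,0,0,0,0,0,0,2,2,0,3,2,2,3] -> 14 nonzero

Answer: 14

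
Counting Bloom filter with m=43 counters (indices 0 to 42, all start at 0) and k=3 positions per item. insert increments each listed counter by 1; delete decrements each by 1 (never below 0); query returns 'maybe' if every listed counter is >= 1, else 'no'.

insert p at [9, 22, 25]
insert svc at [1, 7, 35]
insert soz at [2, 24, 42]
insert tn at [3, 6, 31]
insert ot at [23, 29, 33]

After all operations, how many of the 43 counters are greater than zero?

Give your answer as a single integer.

Step 1: insert p at [9, 22, 25] -> counters=[0,0,0,0,0,0,0,0,0,1,0,0,0,0,0,0,0,0,0,0,0,0,1,0,0,1,0,0,0,0,0,0,0,0,0,0,0,0,0,0,0,0,0]
Step 2: insert svc at [1, 7, 35] -> counters=[0,1,0,0,0,0,0,1,0,1,0,0,0,0,0,0,0,0,0,0,0,0,1,0,0,1,0,0,0,0,0,0,0,0,0,1,0,0,0,0,0,0,0]
Step 3: insert soz at [2, 24, 42] -> counters=[0,1,1,0,0,0,0,1,0,1,0,0,0,0,0,0,0,0,0,0,0,0,1,0,1,1,0,0,0,0,0,0,0,0,0,1,0,0,0,0,0,0,1]
Step 4: insert tn at [3, 6, 31] -> counters=[0,1,1,1,0,0,1,1,0,1,0,0,0,0,0,0,0,0,0,0,0,0,1,0,1,1,0,0,0,0,0,1,0,0,0,1,0,0,0,0,0,0,1]
Step 5: insert ot at [23, 29, 33] -> counters=[0,1,1,1,0,0,1,1,0,1,0,0,0,0,0,0,0,0,0,0,0,0,1,1,1,1,0,0,0,1,0,1,0,1,0,1,0,0,0,0,0,0,1]
Final counters=[0,1,1,1,0,0,1,1,0,1,0,0,0,0,0,0,0,0,0,0,0,0,1,1,1,1,0,0,0,1,0,1,0,1,0,1,0,0,0,0,0,0,1] -> 15 nonzero

Answer: 15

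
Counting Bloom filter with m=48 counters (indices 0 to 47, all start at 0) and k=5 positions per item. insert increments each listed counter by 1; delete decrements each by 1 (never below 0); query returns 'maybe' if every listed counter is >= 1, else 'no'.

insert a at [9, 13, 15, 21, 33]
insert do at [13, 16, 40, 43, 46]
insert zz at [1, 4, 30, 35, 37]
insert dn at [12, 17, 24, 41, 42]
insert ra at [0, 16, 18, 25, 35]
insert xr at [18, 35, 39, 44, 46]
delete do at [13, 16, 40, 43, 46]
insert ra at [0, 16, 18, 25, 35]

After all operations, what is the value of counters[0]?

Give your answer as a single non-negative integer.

Step 1: insert a at [9, 13, 15, 21, 33] -> counters=[0,0,0,0,0,0,0,0,0,1,0,0,0,1,0,1,0,0,0,0,0,1,0,0,0,0,0,0,0,0,0,0,0,1,0,0,0,0,0,0,0,0,0,0,0,0,0,0]
Step 2: insert do at [13, 16, 40, 43, 46] -> counters=[0,0,0,0,0,0,0,0,0,1,0,0,0,2,0,1,1,0,0,0,0,1,0,0,0,0,0,0,0,0,0,0,0,1,0,0,0,0,0,0,1,0,0,1,0,0,1,0]
Step 3: insert zz at [1, 4, 30, 35, 37] -> counters=[0,1,0,0,1,0,0,0,0,1,0,0,0,2,0,1,1,0,0,0,0,1,0,0,0,0,0,0,0,0,1,0,0,1,0,1,0,1,0,0,1,0,0,1,0,0,1,0]
Step 4: insert dn at [12, 17, 24, 41, 42] -> counters=[0,1,0,0,1,0,0,0,0,1,0,0,1,2,0,1,1,1,0,0,0,1,0,0,1,0,0,0,0,0,1,0,0,1,0,1,0,1,0,0,1,1,1,1,0,0,1,0]
Step 5: insert ra at [0, 16, 18, 25, 35] -> counters=[1,1,0,0,1,0,0,0,0,1,0,0,1,2,0,1,2,1,1,0,0,1,0,0,1,1,0,0,0,0,1,0,0,1,0,2,0,1,0,0,1,1,1,1,0,0,1,0]
Step 6: insert xr at [18, 35, 39, 44, 46] -> counters=[1,1,0,0,1,0,0,0,0,1,0,0,1,2,0,1,2,1,2,0,0,1,0,0,1,1,0,0,0,0,1,0,0,1,0,3,0,1,0,1,1,1,1,1,1,0,2,0]
Step 7: delete do at [13, 16, 40, 43, 46] -> counters=[1,1,0,0,1,0,0,0,0,1,0,0,1,1,0,1,1,1,2,0,0,1,0,0,1,1,0,0,0,0,1,0,0,1,0,3,0,1,0,1,0,1,1,0,1,0,1,0]
Step 8: insert ra at [0, 16, 18, 25, 35] -> counters=[2,1,0,0,1,0,0,0,0,1,0,0,1,1,0,1,2,1,3,0,0,1,0,0,1,2,0,0,0,0,1,0,0,1,0,4,0,1,0,1,0,1,1,0,1,0,1,0]
Final counters=[2,1,0,0,1,0,0,0,0,1,0,0,1,1,0,1,2,1,3,0,0,1,0,0,1,2,0,0,0,0,1,0,0,1,0,4,0,1,0,1,0,1,1,0,1,0,1,0] -> counters[0]=2

Answer: 2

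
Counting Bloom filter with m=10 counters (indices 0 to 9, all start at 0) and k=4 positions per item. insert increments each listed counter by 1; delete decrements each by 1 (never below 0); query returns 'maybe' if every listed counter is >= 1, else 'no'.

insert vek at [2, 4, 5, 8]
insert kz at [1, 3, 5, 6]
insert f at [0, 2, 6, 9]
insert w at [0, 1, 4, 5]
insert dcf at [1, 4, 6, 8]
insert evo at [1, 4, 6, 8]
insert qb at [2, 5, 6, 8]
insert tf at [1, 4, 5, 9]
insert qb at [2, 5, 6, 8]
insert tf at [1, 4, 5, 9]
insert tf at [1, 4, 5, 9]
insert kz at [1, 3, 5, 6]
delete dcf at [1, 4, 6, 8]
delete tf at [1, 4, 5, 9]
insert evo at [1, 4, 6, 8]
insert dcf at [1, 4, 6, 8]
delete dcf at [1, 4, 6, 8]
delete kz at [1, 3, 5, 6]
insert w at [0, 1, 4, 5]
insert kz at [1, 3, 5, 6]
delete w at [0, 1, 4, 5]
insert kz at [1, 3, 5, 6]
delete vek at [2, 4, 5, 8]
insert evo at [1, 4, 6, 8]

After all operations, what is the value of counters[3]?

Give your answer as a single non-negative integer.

Step 1: insert vek at [2, 4, 5, 8] -> counters=[0,0,1,0,1,1,0,0,1,0]
Step 2: insert kz at [1, 3, 5, 6] -> counters=[0,1,1,1,1,2,1,0,1,0]
Step 3: insert f at [0, 2, 6, 9] -> counters=[1,1,2,1,1,2,2,0,1,1]
Step 4: insert w at [0, 1, 4, 5] -> counters=[2,2,2,1,2,3,2,0,1,1]
Step 5: insert dcf at [1, 4, 6, 8] -> counters=[2,3,2,1,3,3,3,0,2,1]
Step 6: insert evo at [1, 4, 6, 8] -> counters=[2,4,2,1,4,3,4,0,3,1]
Step 7: insert qb at [2, 5, 6, 8] -> counters=[2,4,3,1,4,4,5,0,4,1]
Step 8: insert tf at [1, 4, 5, 9] -> counters=[2,5,3,1,5,5,5,0,4,2]
Step 9: insert qb at [2, 5, 6, 8] -> counters=[2,5,4,1,5,6,6,0,5,2]
Step 10: insert tf at [1, 4, 5, 9] -> counters=[2,6,4,1,6,7,6,0,5,3]
Step 11: insert tf at [1, 4, 5, 9] -> counters=[2,7,4,1,7,8,6,0,5,4]
Step 12: insert kz at [1, 3, 5, 6] -> counters=[2,8,4,2,7,9,7,0,5,4]
Step 13: delete dcf at [1, 4, 6, 8] -> counters=[2,7,4,2,6,9,6,0,4,4]
Step 14: delete tf at [1, 4, 5, 9] -> counters=[2,6,4,2,5,8,6,0,4,3]
Step 15: insert evo at [1, 4, 6, 8] -> counters=[2,7,4,2,6,8,7,0,5,3]
Step 16: insert dcf at [1, 4, 6, 8] -> counters=[2,8,4,2,7,8,8,0,6,3]
Step 17: delete dcf at [1, 4, 6, 8] -> counters=[2,7,4,2,6,8,7,0,5,3]
Step 18: delete kz at [1, 3, 5, 6] -> counters=[2,6,4,1,6,7,6,0,5,3]
Step 19: insert w at [0, 1, 4, 5] -> counters=[3,7,4,1,7,8,6,0,5,3]
Step 20: insert kz at [1, 3, 5, 6] -> counters=[3,8,4,2,7,9,7,0,5,3]
Step 21: delete w at [0, 1, 4, 5] -> counters=[2,7,4,2,6,8,7,0,5,3]
Step 22: insert kz at [1, 3, 5, 6] -> counters=[2,8,4,3,6,9,8,0,5,3]
Step 23: delete vek at [2, 4, 5, 8] -> counters=[2,8,3,3,5,8,8,0,4,3]
Step 24: insert evo at [1, 4, 6, 8] -> counters=[2,9,3,3,6,8,9,0,5,3]
Final counters=[2,9,3,3,6,8,9,0,5,3] -> counters[3]=3

Answer: 3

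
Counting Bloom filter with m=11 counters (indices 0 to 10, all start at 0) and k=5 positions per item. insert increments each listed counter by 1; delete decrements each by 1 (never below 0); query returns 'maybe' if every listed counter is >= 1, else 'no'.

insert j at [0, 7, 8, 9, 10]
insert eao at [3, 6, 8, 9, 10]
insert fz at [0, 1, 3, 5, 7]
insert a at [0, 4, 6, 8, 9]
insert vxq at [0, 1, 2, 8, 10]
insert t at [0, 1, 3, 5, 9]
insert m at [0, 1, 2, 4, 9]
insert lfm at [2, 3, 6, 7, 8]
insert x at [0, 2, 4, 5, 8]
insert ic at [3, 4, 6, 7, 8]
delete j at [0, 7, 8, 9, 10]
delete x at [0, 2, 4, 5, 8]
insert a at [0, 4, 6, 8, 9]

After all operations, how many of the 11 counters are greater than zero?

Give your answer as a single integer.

Answer: 11

Derivation:
Step 1: insert j at [0, 7, 8, 9, 10] -> counters=[1,0,0,0,0,0,0,1,1,1,1]
Step 2: insert eao at [3, 6, 8, 9, 10] -> counters=[1,0,0,1,0,0,1,1,2,2,2]
Step 3: insert fz at [0, 1, 3, 5, 7] -> counters=[2,1,0,2,0,1,1,2,2,2,2]
Step 4: insert a at [0, 4, 6, 8, 9] -> counters=[3,1,0,2,1,1,2,2,3,3,2]
Step 5: insert vxq at [0, 1, 2, 8, 10] -> counters=[4,2,1,2,1,1,2,2,4,3,3]
Step 6: insert t at [0, 1, 3, 5, 9] -> counters=[5,3,1,3,1,2,2,2,4,4,3]
Step 7: insert m at [0, 1, 2, 4, 9] -> counters=[6,4,2,3,2,2,2,2,4,5,3]
Step 8: insert lfm at [2, 3, 6, 7, 8] -> counters=[6,4,3,4,2,2,3,3,5,5,3]
Step 9: insert x at [0, 2, 4, 5, 8] -> counters=[7,4,4,4,3,3,3,3,6,5,3]
Step 10: insert ic at [3, 4, 6, 7, 8] -> counters=[7,4,4,5,4,3,4,4,7,5,3]
Step 11: delete j at [0, 7, 8, 9, 10] -> counters=[6,4,4,5,4,3,4,3,6,4,2]
Step 12: delete x at [0, 2, 4, 5, 8] -> counters=[5,4,3,5,3,2,4,3,5,4,2]
Step 13: insert a at [0, 4, 6, 8, 9] -> counters=[6,4,3,5,4,2,5,3,6,5,2]
Final counters=[6,4,3,5,4,2,5,3,6,5,2] -> 11 nonzero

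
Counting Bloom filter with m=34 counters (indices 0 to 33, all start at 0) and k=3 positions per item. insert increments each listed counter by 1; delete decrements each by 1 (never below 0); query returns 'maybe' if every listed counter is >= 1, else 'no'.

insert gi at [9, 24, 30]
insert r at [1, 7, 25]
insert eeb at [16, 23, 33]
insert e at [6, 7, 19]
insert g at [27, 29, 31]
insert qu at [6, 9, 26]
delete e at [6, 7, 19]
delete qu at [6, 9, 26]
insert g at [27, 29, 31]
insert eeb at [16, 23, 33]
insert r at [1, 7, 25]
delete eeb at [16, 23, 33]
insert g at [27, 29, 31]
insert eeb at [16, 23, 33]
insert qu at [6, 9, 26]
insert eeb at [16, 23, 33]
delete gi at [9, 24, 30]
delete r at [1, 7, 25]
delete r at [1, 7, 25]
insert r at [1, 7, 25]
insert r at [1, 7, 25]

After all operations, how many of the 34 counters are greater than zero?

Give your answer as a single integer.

Step 1: insert gi at [9, 24, 30] -> counters=[0,0,0,0,0,0,0,0,0,1,0,0,0,0,0,0,0,0,0,0,0,0,0,0,1,0,0,0,0,0,1,0,0,0]
Step 2: insert r at [1, 7, 25] -> counters=[0,1,0,0,0,0,0,1,0,1,0,0,0,0,0,0,0,0,0,0,0,0,0,0,1,1,0,0,0,0,1,0,0,0]
Step 3: insert eeb at [16, 23, 33] -> counters=[0,1,0,0,0,0,0,1,0,1,0,0,0,0,0,0,1,0,0,0,0,0,0,1,1,1,0,0,0,0,1,0,0,1]
Step 4: insert e at [6, 7, 19] -> counters=[0,1,0,0,0,0,1,2,0,1,0,0,0,0,0,0,1,0,0,1,0,0,0,1,1,1,0,0,0,0,1,0,0,1]
Step 5: insert g at [27, 29, 31] -> counters=[0,1,0,0,0,0,1,2,0,1,0,0,0,0,0,0,1,0,0,1,0,0,0,1,1,1,0,1,0,1,1,1,0,1]
Step 6: insert qu at [6, 9, 26] -> counters=[0,1,0,0,0,0,2,2,0,2,0,0,0,0,0,0,1,0,0,1,0,0,0,1,1,1,1,1,0,1,1,1,0,1]
Step 7: delete e at [6, 7, 19] -> counters=[0,1,0,0,0,0,1,1,0,2,0,0,0,0,0,0,1,0,0,0,0,0,0,1,1,1,1,1,0,1,1,1,0,1]
Step 8: delete qu at [6, 9, 26] -> counters=[0,1,0,0,0,0,0,1,0,1,0,0,0,0,0,0,1,0,0,0,0,0,0,1,1,1,0,1,0,1,1,1,0,1]
Step 9: insert g at [27, 29, 31] -> counters=[0,1,0,0,0,0,0,1,0,1,0,0,0,0,0,0,1,0,0,0,0,0,0,1,1,1,0,2,0,2,1,2,0,1]
Step 10: insert eeb at [16, 23, 33] -> counters=[0,1,0,0,0,0,0,1,0,1,0,0,0,0,0,0,2,0,0,0,0,0,0,2,1,1,0,2,0,2,1,2,0,2]
Step 11: insert r at [1, 7, 25] -> counters=[0,2,0,0,0,0,0,2,0,1,0,0,0,0,0,0,2,0,0,0,0,0,0,2,1,2,0,2,0,2,1,2,0,2]
Step 12: delete eeb at [16, 23, 33] -> counters=[0,2,0,0,0,0,0,2,0,1,0,0,0,0,0,0,1,0,0,0,0,0,0,1,1,2,0,2,0,2,1,2,0,1]
Step 13: insert g at [27, 29, 31] -> counters=[0,2,0,0,0,0,0,2,0,1,0,0,0,0,0,0,1,0,0,0,0,0,0,1,1,2,0,3,0,3,1,3,0,1]
Step 14: insert eeb at [16, 23, 33] -> counters=[0,2,0,0,0,0,0,2,0,1,0,0,0,0,0,0,2,0,0,0,0,0,0,2,1,2,0,3,0,3,1,3,0,2]
Step 15: insert qu at [6, 9, 26] -> counters=[0,2,0,0,0,0,1,2,0,2,0,0,0,0,0,0,2,0,0,0,0,0,0,2,1,2,1,3,0,3,1,3,0,2]
Step 16: insert eeb at [16, 23, 33] -> counters=[0,2,0,0,0,0,1,2,0,2,0,0,0,0,0,0,3,0,0,0,0,0,0,3,1,2,1,3,0,3,1,3,0,3]
Step 17: delete gi at [9, 24, 30] -> counters=[0,2,0,0,0,0,1,2,0,1,0,0,0,0,0,0,3,0,0,0,0,0,0,3,0,2,1,3,0,3,0,3,0,3]
Step 18: delete r at [1, 7, 25] -> counters=[0,1,0,0,0,0,1,1,0,1,0,0,0,0,0,0,3,0,0,0,0,0,0,3,0,1,1,3,0,3,0,3,0,3]
Step 19: delete r at [1, 7, 25] -> counters=[0,0,0,0,0,0,1,0,0,1,0,0,0,0,0,0,3,0,0,0,0,0,0,3,0,0,1,3,0,3,0,3,0,3]
Step 20: insert r at [1, 7, 25] -> counters=[0,1,0,0,0,0,1,1,0,1,0,0,0,0,0,0,3,0,0,0,0,0,0,3,0,1,1,3,0,3,0,3,0,3]
Step 21: insert r at [1, 7, 25] -> counters=[0,2,0,0,0,0,1,2,0,1,0,0,0,0,0,0,3,0,0,0,0,0,0,3,0,2,1,3,0,3,0,3,0,3]
Final counters=[0,2,0,0,0,0,1,2,0,1,0,0,0,0,0,0,3,0,0,0,0,0,0,3,0,2,1,3,0,3,0,3,0,3] -> 12 nonzero

Answer: 12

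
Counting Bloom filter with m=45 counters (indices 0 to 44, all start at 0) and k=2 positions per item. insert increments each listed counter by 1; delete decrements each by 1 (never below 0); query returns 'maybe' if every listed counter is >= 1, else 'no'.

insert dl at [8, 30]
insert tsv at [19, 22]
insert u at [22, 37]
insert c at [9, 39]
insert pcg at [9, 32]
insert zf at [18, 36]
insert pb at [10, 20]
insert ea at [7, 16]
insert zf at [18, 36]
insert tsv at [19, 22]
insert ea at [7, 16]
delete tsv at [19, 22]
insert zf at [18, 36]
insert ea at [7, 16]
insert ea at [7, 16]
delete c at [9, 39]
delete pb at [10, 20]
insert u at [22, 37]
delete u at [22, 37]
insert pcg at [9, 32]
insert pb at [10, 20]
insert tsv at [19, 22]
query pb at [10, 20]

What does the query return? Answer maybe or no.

Answer: maybe

Derivation:
Step 1: insert dl at [8, 30] -> counters=[0,0,0,0,0,0,0,0,1,0,0,0,0,0,0,0,0,0,0,0,0,0,0,0,0,0,0,0,0,0,1,0,0,0,0,0,0,0,0,0,0,0,0,0,0]
Step 2: insert tsv at [19, 22] -> counters=[0,0,0,0,0,0,0,0,1,0,0,0,0,0,0,0,0,0,0,1,0,0,1,0,0,0,0,0,0,0,1,0,0,0,0,0,0,0,0,0,0,0,0,0,0]
Step 3: insert u at [22, 37] -> counters=[0,0,0,0,0,0,0,0,1,0,0,0,0,0,0,0,0,0,0,1,0,0,2,0,0,0,0,0,0,0,1,0,0,0,0,0,0,1,0,0,0,0,0,0,0]
Step 4: insert c at [9, 39] -> counters=[0,0,0,0,0,0,0,0,1,1,0,0,0,0,0,0,0,0,0,1,0,0,2,0,0,0,0,0,0,0,1,0,0,0,0,0,0,1,0,1,0,0,0,0,0]
Step 5: insert pcg at [9, 32] -> counters=[0,0,0,0,0,0,0,0,1,2,0,0,0,0,0,0,0,0,0,1,0,0,2,0,0,0,0,0,0,0,1,0,1,0,0,0,0,1,0,1,0,0,0,0,0]
Step 6: insert zf at [18, 36] -> counters=[0,0,0,0,0,0,0,0,1,2,0,0,0,0,0,0,0,0,1,1,0,0,2,0,0,0,0,0,0,0,1,0,1,0,0,0,1,1,0,1,0,0,0,0,0]
Step 7: insert pb at [10, 20] -> counters=[0,0,0,0,0,0,0,0,1,2,1,0,0,0,0,0,0,0,1,1,1,0,2,0,0,0,0,0,0,0,1,0,1,0,0,0,1,1,0,1,0,0,0,0,0]
Step 8: insert ea at [7, 16] -> counters=[0,0,0,0,0,0,0,1,1,2,1,0,0,0,0,0,1,0,1,1,1,0,2,0,0,0,0,0,0,0,1,0,1,0,0,0,1,1,0,1,0,0,0,0,0]
Step 9: insert zf at [18, 36] -> counters=[0,0,0,0,0,0,0,1,1,2,1,0,0,0,0,0,1,0,2,1,1,0,2,0,0,0,0,0,0,0,1,0,1,0,0,0,2,1,0,1,0,0,0,0,0]
Step 10: insert tsv at [19, 22] -> counters=[0,0,0,0,0,0,0,1,1,2,1,0,0,0,0,0,1,0,2,2,1,0,3,0,0,0,0,0,0,0,1,0,1,0,0,0,2,1,0,1,0,0,0,0,0]
Step 11: insert ea at [7, 16] -> counters=[0,0,0,0,0,0,0,2,1,2,1,0,0,0,0,0,2,0,2,2,1,0,3,0,0,0,0,0,0,0,1,0,1,0,0,0,2,1,0,1,0,0,0,0,0]
Step 12: delete tsv at [19, 22] -> counters=[0,0,0,0,0,0,0,2,1,2,1,0,0,0,0,0,2,0,2,1,1,0,2,0,0,0,0,0,0,0,1,0,1,0,0,0,2,1,0,1,0,0,0,0,0]
Step 13: insert zf at [18, 36] -> counters=[0,0,0,0,0,0,0,2,1,2,1,0,0,0,0,0,2,0,3,1,1,0,2,0,0,0,0,0,0,0,1,0,1,0,0,0,3,1,0,1,0,0,0,0,0]
Step 14: insert ea at [7, 16] -> counters=[0,0,0,0,0,0,0,3,1,2,1,0,0,0,0,0,3,0,3,1,1,0,2,0,0,0,0,0,0,0,1,0,1,0,0,0,3,1,0,1,0,0,0,0,0]
Step 15: insert ea at [7, 16] -> counters=[0,0,0,0,0,0,0,4,1,2,1,0,0,0,0,0,4,0,3,1,1,0,2,0,0,0,0,0,0,0,1,0,1,0,0,0,3,1,0,1,0,0,0,0,0]
Step 16: delete c at [9, 39] -> counters=[0,0,0,0,0,0,0,4,1,1,1,0,0,0,0,0,4,0,3,1,1,0,2,0,0,0,0,0,0,0,1,0,1,0,0,0,3,1,0,0,0,0,0,0,0]
Step 17: delete pb at [10, 20] -> counters=[0,0,0,0,0,0,0,4,1,1,0,0,0,0,0,0,4,0,3,1,0,0,2,0,0,0,0,0,0,0,1,0,1,0,0,0,3,1,0,0,0,0,0,0,0]
Step 18: insert u at [22, 37] -> counters=[0,0,0,0,0,0,0,4,1,1,0,0,0,0,0,0,4,0,3,1,0,0,3,0,0,0,0,0,0,0,1,0,1,0,0,0,3,2,0,0,0,0,0,0,0]
Step 19: delete u at [22, 37] -> counters=[0,0,0,0,0,0,0,4,1,1,0,0,0,0,0,0,4,0,3,1,0,0,2,0,0,0,0,0,0,0,1,0,1,0,0,0,3,1,0,0,0,0,0,0,0]
Step 20: insert pcg at [9, 32] -> counters=[0,0,0,0,0,0,0,4,1,2,0,0,0,0,0,0,4,0,3,1,0,0,2,0,0,0,0,0,0,0,1,0,2,0,0,0,3,1,0,0,0,0,0,0,0]
Step 21: insert pb at [10, 20] -> counters=[0,0,0,0,0,0,0,4,1,2,1,0,0,0,0,0,4,0,3,1,1,0,2,0,0,0,0,0,0,0,1,0,2,0,0,0,3,1,0,0,0,0,0,0,0]
Step 22: insert tsv at [19, 22] -> counters=[0,0,0,0,0,0,0,4,1,2,1,0,0,0,0,0,4,0,3,2,1,0,3,0,0,0,0,0,0,0,1,0,2,0,0,0,3,1,0,0,0,0,0,0,0]
Query pb: check counters[10]=1 counters[20]=1 -> maybe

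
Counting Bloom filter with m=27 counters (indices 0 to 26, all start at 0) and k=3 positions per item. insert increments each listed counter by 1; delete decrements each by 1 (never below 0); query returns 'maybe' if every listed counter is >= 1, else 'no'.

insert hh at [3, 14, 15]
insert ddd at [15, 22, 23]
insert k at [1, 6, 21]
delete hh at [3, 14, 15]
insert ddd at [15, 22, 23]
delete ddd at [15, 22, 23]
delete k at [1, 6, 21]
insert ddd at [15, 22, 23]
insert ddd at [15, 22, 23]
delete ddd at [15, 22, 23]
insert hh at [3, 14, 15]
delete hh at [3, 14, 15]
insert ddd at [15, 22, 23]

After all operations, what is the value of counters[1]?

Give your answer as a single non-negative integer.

Step 1: insert hh at [3, 14, 15] -> counters=[0,0,0,1,0,0,0,0,0,0,0,0,0,0,1,1,0,0,0,0,0,0,0,0,0,0,0]
Step 2: insert ddd at [15, 22, 23] -> counters=[0,0,0,1,0,0,0,0,0,0,0,0,0,0,1,2,0,0,0,0,0,0,1,1,0,0,0]
Step 3: insert k at [1, 6, 21] -> counters=[0,1,0,1,0,0,1,0,0,0,0,0,0,0,1,2,0,0,0,0,0,1,1,1,0,0,0]
Step 4: delete hh at [3, 14, 15] -> counters=[0,1,0,0,0,0,1,0,0,0,0,0,0,0,0,1,0,0,0,0,0,1,1,1,0,0,0]
Step 5: insert ddd at [15, 22, 23] -> counters=[0,1,0,0,0,0,1,0,0,0,0,0,0,0,0,2,0,0,0,0,0,1,2,2,0,0,0]
Step 6: delete ddd at [15, 22, 23] -> counters=[0,1,0,0,0,0,1,0,0,0,0,0,0,0,0,1,0,0,0,0,0,1,1,1,0,0,0]
Step 7: delete k at [1, 6, 21] -> counters=[0,0,0,0,0,0,0,0,0,0,0,0,0,0,0,1,0,0,0,0,0,0,1,1,0,0,0]
Step 8: insert ddd at [15, 22, 23] -> counters=[0,0,0,0,0,0,0,0,0,0,0,0,0,0,0,2,0,0,0,0,0,0,2,2,0,0,0]
Step 9: insert ddd at [15, 22, 23] -> counters=[0,0,0,0,0,0,0,0,0,0,0,0,0,0,0,3,0,0,0,0,0,0,3,3,0,0,0]
Step 10: delete ddd at [15, 22, 23] -> counters=[0,0,0,0,0,0,0,0,0,0,0,0,0,0,0,2,0,0,0,0,0,0,2,2,0,0,0]
Step 11: insert hh at [3, 14, 15] -> counters=[0,0,0,1,0,0,0,0,0,0,0,0,0,0,1,3,0,0,0,0,0,0,2,2,0,0,0]
Step 12: delete hh at [3, 14, 15] -> counters=[0,0,0,0,0,0,0,0,0,0,0,0,0,0,0,2,0,0,0,0,0,0,2,2,0,0,0]
Step 13: insert ddd at [15, 22, 23] -> counters=[0,0,0,0,0,0,0,0,0,0,0,0,0,0,0,3,0,0,0,0,0,0,3,3,0,0,0]
Final counters=[0,0,0,0,0,0,0,0,0,0,0,0,0,0,0,3,0,0,0,0,0,0,3,3,0,0,0] -> counters[1]=0

Answer: 0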